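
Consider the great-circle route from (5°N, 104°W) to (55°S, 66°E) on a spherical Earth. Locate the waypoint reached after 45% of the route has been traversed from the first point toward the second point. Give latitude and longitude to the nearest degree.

Convert each endpoint to a unit vector on the sphere (x = cos φ cos λ, y = cos φ sin λ, z = sin φ).
The central angle between the endpoints is δ = arccos(p₁·p₂) ≈ 2.258 rad (129.4°).
Interpolate at f = 0.45 with slerp weights a = sin((1−f)δ)/sin δ ≈ 1.224, b = sin(fδ)/sin δ ≈ 1.099.
p = a·p₁ + b·p₂ ≈ (-0.039, -0.607, -0.794); φ = arcsin(p_z) ≈ -52.54°, λ = atan2(p_y, p_x) ≈ -93.63°.

≈ (53°S, 94°W)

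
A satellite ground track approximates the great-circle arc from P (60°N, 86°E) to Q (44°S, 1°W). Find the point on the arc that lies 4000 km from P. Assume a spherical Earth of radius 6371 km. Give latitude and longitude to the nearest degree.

≈ (34°N, 47°E)

Write both endpoints as unit vectors p₁, p₂ with components (cos φ cos λ, cos φ sin λ, sin φ).
The central angle between the endpoints is δ = arccos(p₁·p₂) ≈ 2.193 rad (125.6°). The total great-circle distance is δ·R ≈ 2.193 × 6371 ≈ 13971 km, so the target fraction is f = 4000/13971 ≈ 0.286.
Interpolate at f ≈ 0.286 with slerp weights a = sin((1−f)δ)/sin δ ≈ 1.231, b = sin(fδ)/sin δ ≈ 0.723.
p = a·p₁ + b·p₂ ≈ (0.563, 0.605, 0.564); φ = arcsin(p_z) ≈ 34.30°, λ = atan2(p_y, p_x) ≈ 47.06°.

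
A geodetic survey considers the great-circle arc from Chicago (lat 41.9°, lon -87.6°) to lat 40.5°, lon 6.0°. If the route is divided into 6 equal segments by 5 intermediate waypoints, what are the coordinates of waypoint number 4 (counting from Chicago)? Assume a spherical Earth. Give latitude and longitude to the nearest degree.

Convert each endpoint to a unit vector on the sphere (x = cos φ cos λ, y = cos φ sin λ, z = sin φ).
The central angle between the endpoints is δ = arccos(p₁·p₂) ≈ 1.161 rad (66.5°).
Interpolate at f = 4/6 with slerp weights a = sin((1−f)δ)/sin δ ≈ 0.412, b = sin(fδ)/sin δ ≈ 0.762.
p = a·p₁ + b·p₂ ≈ (0.589, -0.245, 0.770); φ = arcsin(p_z) ≈ 50.34°, λ = atan2(p_y, p_x) ≈ -22.62°.

≈ lat 50°, lon -23°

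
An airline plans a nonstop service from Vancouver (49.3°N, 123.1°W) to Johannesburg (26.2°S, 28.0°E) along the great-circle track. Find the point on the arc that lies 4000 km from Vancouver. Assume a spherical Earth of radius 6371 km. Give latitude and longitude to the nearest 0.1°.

≈ 56.6°N, 62.5°W

Write both endpoints as unit vectors p₁, p₂ with components (cos φ cos λ, cos φ sin λ, sin φ).
The central angle between the endpoints is δ = arccos(p₁·p₂) ≈ 2.581 rad (147.9°). The total great-circle distance is δ·R ≈ 2.581 × 6371 ≈ 16444 km, so the target fraction is f = 4000/16444 ≈ 0.243.
Interpolate at f ≈ 0.243 with slerp weights a = sin((1−f)δ)/sin δ ≈ 1.745, b = sin(fδ)/sin δ ≈ 1.105.
p = a·p₁ + b·p₂ ≈ (0.254, -0.488, 0.835); φ = arcsin(p_z) ≈ 56.64°, λ = atan2(p_y, p_x) ≈ -62.51°.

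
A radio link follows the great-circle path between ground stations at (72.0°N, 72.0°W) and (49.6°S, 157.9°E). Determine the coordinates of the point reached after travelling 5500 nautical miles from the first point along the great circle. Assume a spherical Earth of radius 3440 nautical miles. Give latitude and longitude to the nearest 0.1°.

≈ (4.0°N, 179.7°W)

The haversine formula gives a central angle δ ≈ 2.593 rad (148.6°) between the endpoints. The total great-circle distance is δ·R ≈ 2.593 × 3440 ≈ 8920 nmi, so the target fraction is f = 5500/8920 ≈ 0.617.
Interpolate at f ≈ 0.617 with slerp weights a = sin((1−f)δ)/sin δ ≈ 1.608, b = sin(fδ)/sin δ ≈ 1.917.
p = a·p₁ + b·p₂ ≈ (-0.998, -0.005, 0.069); φ = arcsin(p_z) ≈ 3.96°, λ = atan2(p_y, p_x) ≈ -179.71°.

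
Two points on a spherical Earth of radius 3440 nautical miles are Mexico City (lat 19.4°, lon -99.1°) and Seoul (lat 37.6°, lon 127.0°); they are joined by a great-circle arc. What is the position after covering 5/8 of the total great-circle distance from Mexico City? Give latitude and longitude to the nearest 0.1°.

The haversine formula gives a central angle δ ≈ 1.892 rad (108.4°) between the endpoints.
Interpolate at f = 5/8 with slerp weights a = sin((1−f)δ)/sin δ ≈ 0.686, b = sin(fδ)/sin δ ≈ 0.975.
p = a·p₁ + b·p₂ ≈ (-0.567, -0.022, 0.823); φ = arcsin(p_z) ≈ 55.40°, λ = atan2(p_y, p_x) ≈ -177.76°.

≈ lat 55.4°, lon -177.8°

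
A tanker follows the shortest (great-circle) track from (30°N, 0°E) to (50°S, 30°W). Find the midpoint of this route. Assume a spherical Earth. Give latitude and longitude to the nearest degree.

Convert each endpoint to a unit vector on the sphere (x = cos φ cos λ, y = cos φ sin λ, z = sin φ).
The central angle between the endpoints is δ = arccos(p₁·p₂) ≈ 1.472 rad (84.3°).
Interpolate at f = 1/2 with slerp weights a = sin((1−f)δ)/sin δ ≈ 0.674, b = sin(fδ)/sin δ ≈ 0.674.
p = a·p₁ + b·p₂ ≈ (0.960, -0.217, -0.179); φ = arcsin(p_z) ≈ -10.34°, λ = atan2(p_y, p_x) ≈ -12.73°.

≈ (10°S, 13°W)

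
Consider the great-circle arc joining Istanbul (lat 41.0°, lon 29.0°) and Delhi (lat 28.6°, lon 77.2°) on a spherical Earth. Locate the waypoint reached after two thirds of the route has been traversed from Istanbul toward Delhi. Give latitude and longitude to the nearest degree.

≈ lat 35°, lon 63°

The haversine formula gives a central angle δ ≈ 0.714 rad (40.9°) between the endpoints.
Interpolate at f = 2/3 with slerp weights a = sin((1−f)δ)/sin δ ≈ 0.360, b = sin(fδ)/sin δ ≈ 0.700.
p = a·p₁ + b·p₂ ≈ (0.374, 0.731, 0.571); φ = arcsin(p_z) ≈ 34.83°, λ = atan2(p_y, p_x) ≈ 62.91°.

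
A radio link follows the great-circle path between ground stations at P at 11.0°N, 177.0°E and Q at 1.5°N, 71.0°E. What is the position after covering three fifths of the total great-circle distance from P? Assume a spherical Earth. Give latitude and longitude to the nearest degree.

≈ 9°N, 113°E

Write both endpoints as unit vectors p₁, p₂ with components (cos φ cos λ, cos φ sin λ, sin φ).
The central angle between the endpoints is δ = arccos(p₁·p₂) ≈ 1.840 rad (105.4°).
Interpolate at f = 3/5 with slerp weights a = sin((1−f)δ)/sin δ ≈ 0.696, b = sin(fδ)/sin δ ≈ 0.926.
p = a·p₁ + b·p₂ ≈ (-0.381, 0.911, 0.157); φ = arcsin(p_z) ≈ 9.04°, λ = atan2(p_y, p_x) ≈ 112.69°.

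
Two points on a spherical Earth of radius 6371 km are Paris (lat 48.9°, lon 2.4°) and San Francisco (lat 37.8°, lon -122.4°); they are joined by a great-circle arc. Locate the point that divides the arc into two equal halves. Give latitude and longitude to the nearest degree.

From cos δ = sin φ₁ sin φ₂ + cos φ₁ cos φ₂ cos Δλ, the central angle is δ ≈ 1.405 rad (80.5°).
Interpolate at f = 1/2 with slerp weights a = sin((1−f)δ)/sin δ ≈ 0.655, b = sin(fδ)/sin δ ≈ 0.655.
p = a·p₁ + b·p₂ ≈ (0.153, -0.419, 0.895); φ = arcsin(p_z) ≈ 63.51°, λ = atan2(p_y, p_x) ≈ -69.95°.

≈ lat 64°, lon -70°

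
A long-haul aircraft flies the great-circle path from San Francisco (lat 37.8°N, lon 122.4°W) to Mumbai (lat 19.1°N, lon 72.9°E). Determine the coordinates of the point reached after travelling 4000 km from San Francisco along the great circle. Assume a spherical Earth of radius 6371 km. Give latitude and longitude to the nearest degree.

≈ lat 70°N, lon 153°W

Convert each endpoint to a unit vector on the sphere (x = cos φ cos λ, y = cos φ sin λ, z = sin φ).
The central angle between the endpoints is δ = arccos(p₁·p₂) ≈ 2.117 rad (121.3°). The total great-circle distance is δ·R ≈ 2.117 × 6371 ≈ 13489 km, so the target fraction is f = 4000/13489 ≈ 0.297.
Interpolate at f ≈ 0.297 with slerp weights a = sin((1−f)δ)/sin δ ≈ 1.167, b = sin(fδ)/sin δ ≈ 0.688.
p = a·p₁ + b·p₂ ≈ (-0.303, -0.157, 0.940); φ = arcsin(p_z) ≈ 70.04°, λ = atan2(p_y, p_x) ≈ -152.55°.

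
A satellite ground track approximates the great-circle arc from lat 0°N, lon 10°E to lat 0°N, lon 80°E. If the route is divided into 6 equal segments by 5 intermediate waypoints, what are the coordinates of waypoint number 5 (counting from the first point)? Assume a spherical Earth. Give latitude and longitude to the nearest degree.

≈ lat 0°N, lon 68°E

Convert each endpoint to a unit vector on the sphere (x = cos φ cos λ, y = cos φ sin λ, z = sin φ).
The central angle between the endpoints is δ = arccos(p₁·p₂) ≈ 1.222 rad (70.0°).
Interpolate at f = 5/6 with slerp weights a = sin((1−f)δ)/sin δ ≈ 0.215, b = sin(fδ)/sin δ ≈ 0.906.
p = a·p₁ + b·p₂ ≈ (0.369, 0.929, 0.000); φ = arcsin(p_z) ≈ 0.00°, λ = atan2(p_y, p_x) ≈ 68.33°.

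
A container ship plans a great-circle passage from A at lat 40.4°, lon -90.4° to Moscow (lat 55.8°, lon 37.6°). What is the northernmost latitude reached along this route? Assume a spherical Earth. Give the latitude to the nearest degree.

≈ 69°

The great circle lies in the plane with unit normal n̂ = (p₁ × p₂)/|p₁ × p₂|.
Here n̂_z ≈ +0.351; the vertex latitude is φ_max = arccos|n̂_z| ≈ 69.5°.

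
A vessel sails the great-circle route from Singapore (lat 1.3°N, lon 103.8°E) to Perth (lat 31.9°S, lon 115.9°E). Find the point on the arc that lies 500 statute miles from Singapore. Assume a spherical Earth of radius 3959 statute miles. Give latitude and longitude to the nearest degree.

≈ lat 6°S, lon 106°E

From cos δ = sin φ₁ sin φ₂ + cos φ₁ cos φ₂ cos Δλ, the central angle is δ ≈ 0.613 rad (35.1°). The total great-circle distance is δ·R ≈ 0.613 × 3959 ≈ 2427 mi, so the target fraction is f = 500/2427 ≈ 0.206.
Interpolate at f ≈ 0.206 with slerp weights a = sin((1−f)δ)/sin δ ≈ 0.813, b = sin(fδ)/sin δ ≈ 0.219.
p = a·p₁ + b·p₂ ≈ (-0.275, 0.956, -0.097); φ = arcsin(p_z) ≈ -5.58°, λ = atan2(p_y, p_x) ≈ 106.04°.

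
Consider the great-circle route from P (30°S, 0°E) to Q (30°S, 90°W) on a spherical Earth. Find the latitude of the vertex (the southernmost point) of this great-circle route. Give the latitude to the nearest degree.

The great circle lies in the plane with unit normal n̂ = (p₁ × p₂)/|p₁ × p₂|.
Here n̂_z ≈ -0.775; the vertex latitude is φ_max = arccos|n̂_z| ≈ 39.2°.
Check via Clairaut: cos φ_max = |cos φ₁| · sin C = cos(30.0°)·sin(116.6°) ≈ 0.775, again giving ≈ 39.2°.

≈ 39°S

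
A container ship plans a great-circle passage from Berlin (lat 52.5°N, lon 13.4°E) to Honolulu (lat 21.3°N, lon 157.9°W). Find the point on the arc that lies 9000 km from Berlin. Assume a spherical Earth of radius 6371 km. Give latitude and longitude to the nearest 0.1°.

≈ lat 46.0°N, lon 154.6°W

Convert each endpoint to a unit vector on the sphere (x = cos φ cos λ, y = cos φ sin λ, z = sin φ).
The central angle between the endpoints is δ = arccos(p₁·p₂) ≈ 1.847 rad (105.8°). The total great-circle distance is δ·R ≈ 1.847 × 6371 ≈ 11766 km, so the target fraction is f = 9000/11766 ≈ 0.765.
Interpolate at f ≈ 0.765 with slerp weights a = sin((1−f)δ)/sin δ ≈ 0.437, b = sin(fδ)/sin δ ≈ 1.026.
p = a·p₁ + b·p₂ ≈ (-0.627, -0.298, 0.720); φ = arcsin(p_z) ≈ 46.02°, λ = atan2(p_y, p_x) ≈ -154.58°.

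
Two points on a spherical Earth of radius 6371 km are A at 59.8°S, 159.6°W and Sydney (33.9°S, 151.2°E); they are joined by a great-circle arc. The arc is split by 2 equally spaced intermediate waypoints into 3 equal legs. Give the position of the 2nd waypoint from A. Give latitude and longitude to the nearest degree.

≈ 45°S, 162°E

From cos δ = sin φ₁ sin φ₂ + cos φ₁ cos φ₂ cos Δλ, the central angle is δ ≈ 0.715 rad (41.0°).
Interpolate at f = 2/3 with slerp weights a = sin((1−f)δ)/sin δ ≈ 0.360, b = sin(fδ)/sin δ ≈ 0.700.
p = a·p₁ + b·p₂ ≈ (-0.679, 0.217, -0.702); φ = arcsin(p_z) ≈ -44.55°, λ = atan2(p_y, p_x) ≈ 162.30°.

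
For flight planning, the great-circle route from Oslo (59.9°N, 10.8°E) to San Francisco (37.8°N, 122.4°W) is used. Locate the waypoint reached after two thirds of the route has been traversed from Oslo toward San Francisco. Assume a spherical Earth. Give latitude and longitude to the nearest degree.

Convert each endpoint to a unit vector on the sphere (x = cos φ cos λ, y = cos φ sin λ, z = sin φ).
The central angle between the endpoints is δ = arccos(p₁·p₂) ≈ 1.309 rad (75.0°).
Interpolate at f = 2/3 with slerp weights a = sin((1−f)δ)/sin δ ≈ 0.437, b = sin(fδ)/sin δ ≈ 0.793.
p = a·p₁ + b·p₂ ≈ (-0.120, -0.488, 0.865); φ = arcsin(p_z) ≈ 59.83°, λ = atan2(p_y, p_x) ≈ -103.84°.

≈ 60°N, 104°W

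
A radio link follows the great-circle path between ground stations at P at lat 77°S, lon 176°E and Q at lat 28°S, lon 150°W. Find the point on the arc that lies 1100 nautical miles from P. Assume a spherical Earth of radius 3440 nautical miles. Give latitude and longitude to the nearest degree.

Convert each endpoint to a unit vector on the sphere (x = cos φ cos λ, y = cos φ sin λ, z = sin φ).
The central angle between the endpoints is δ = arccos(p₁·p₂) ≈ 0.899 rad (51.5°). The total great-circle distance is δ·R ≈ 0.899 × 3440 ≈ 3094 nmi, so the target fraction is f = 1100/3094 ≈ 0.356.
Interpolate at f ≈ 0.356 with slerp weights a = sin((1−f)δ)/sin δ ≈ 0.700, b = sin(fδ)/sin δ ≈ 0.401.
p = a·p₁ + b·p₂ ≈ (-0.464, -0.166, -0.870); φ = arcsin(p_z) ≈ -60.47°, λ = atan2(p_y, p_x) ≈ -160.28°.

≈ lat 60°S, lon 160°W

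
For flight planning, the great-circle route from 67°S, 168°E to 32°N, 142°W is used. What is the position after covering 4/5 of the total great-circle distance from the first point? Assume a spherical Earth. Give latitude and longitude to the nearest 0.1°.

Convert each endpoint to a unit vector on the sphere (x = cos φ cos λ, y = cos φ sin λ, z = sin φ).
The central angle between the endpoints is δ = arccos(p₁·p₂) ≈ 1.849 rad (106.0°).
Interpolate at f = 4/5 with slerp weights a = sin((1−f)δ)/sin δ ≈ 0.376, b = sin(fδ)/sin δ ≈ 1.036.
p = a·p₁ + b·p₂ ≈ (-0.836, -0.510, 0.203); φ = arcsin(p_z) ≈ 11.70°, λ = atan2(p_y, p_x) ≈ -148.60°.

≈ 11.7°N, 148.6°W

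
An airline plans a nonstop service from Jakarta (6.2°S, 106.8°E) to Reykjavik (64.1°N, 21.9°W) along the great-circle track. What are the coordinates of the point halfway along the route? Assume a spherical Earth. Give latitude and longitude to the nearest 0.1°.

Write both endpoints as unit vectors p₁, p₂ with components (cos φ cos λ, cos φ sin λ, sin φ).
The central angle between the endpoints is δ = arccos(p₁·p₂) ≈ 1.948 rad (111.6°).
Interpolate at f = 1/2 with slerp weights a = sin((1−f)δ)/sin δ ≈ 0.890, b = sin(fδ)/sin δ ≈ 0.890.
p = a·p₁ + b·p₂ ≈ (0.105, 0.702, 0.704); φ = arcsin(p_z) ≈ 44.78°, λ = atan2(p_y, p_x) ≈ 81.50°.

≈ 44.8°N, 81.5°E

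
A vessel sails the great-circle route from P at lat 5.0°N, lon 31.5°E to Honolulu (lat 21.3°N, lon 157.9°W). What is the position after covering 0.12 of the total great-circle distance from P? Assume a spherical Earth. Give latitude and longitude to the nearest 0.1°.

≈ lat 22.2°N, lon 37.8°E

Convert each endpoint to a unit vector on the sphere (x = cos φ cos λ, y = cos φ sin λ, z = sin φ).
The central angle between the endpoints is δ = arccos(p₁·p₂) ≈ 2.655 rad (152.1°).
Interpolate at f = 0.12 with slerp weights a = sin((1−f)δ)/sin δ ≈ 1.542, b = sin(fδ)/sin δ ≈ 0.670.
p = a·p₁ + b·p₂ ≈ (0.731, 0.568, 0.378); φ = arcsin(p_z) ≈ 22.20°, λ = atan2(p_y, p_x) ≈ 37.82°.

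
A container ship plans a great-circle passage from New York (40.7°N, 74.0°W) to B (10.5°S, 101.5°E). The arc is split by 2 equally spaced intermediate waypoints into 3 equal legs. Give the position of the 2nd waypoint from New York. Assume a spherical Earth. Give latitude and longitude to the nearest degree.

≈ (39°N, 95°E)

The haversine formula gives a central angle δ ≈ 2.610 rad (149.5°) between the endpoints.
Interpolate at f = 2/3 with slerp weights a = sin((1−f)δ)/sin δ ≈ 1.508, b = sin(fδ)/sin δ ≈ 1.944.
p = a·p₁ + b·p₂ ≈ (-0.066, 0.775, 0.629); φ = arcsin(p_z) ≈ 38.96°, λ = atan2(p_y, p_x) ≈ 94.88°.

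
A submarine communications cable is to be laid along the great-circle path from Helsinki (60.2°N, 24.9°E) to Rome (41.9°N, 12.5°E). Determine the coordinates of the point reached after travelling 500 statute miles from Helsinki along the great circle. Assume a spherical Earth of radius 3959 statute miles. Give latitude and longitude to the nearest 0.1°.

Convert each endpoint to a unit vector on the sphere (x = cos φ cos λ, y = cos φ sin λ, z = sin φ).
The central angle between the endpoints is δ = arccos(p₁·p₂) ≈ 0.346 rad (19.8°). The total great-circle distance is δ·R ≈ 0.346 × 3959 ≈ 1369 mi, so the target fraction is f = 500/1369 ≈ 0.365.
Interpolate at f ≈ 0.365 with slerp weights a = sin((1−f)δ)/sin δ ≈ 0.642, b = sin(fδ)/sin δ ≈ 0.372.
p = a·p₁ + b·p₂ ≈ (0.560, 0.194, 0.806); φ = arcsin(p_z) ≈ 53.67°, λ = atan2(p_y, p_x) ≈ 19.15°.

≈ (53.7°N, 19.1°E)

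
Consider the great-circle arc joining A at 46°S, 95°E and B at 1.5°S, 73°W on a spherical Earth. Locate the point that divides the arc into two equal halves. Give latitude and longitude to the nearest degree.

The haversine formula gives a central angle δ ≈ 2.292 rad (131.3°) between the endpoints.
Interpolate at f = 1/2 with slerp weights a = sin((1−f)δ)/sin δ ≈ 1.213, b = sin(fδ)/sin δ ≈ 1.213.
p = a·p₁ + b·p₂ ≈ (0.281, -0.320, -0.905); φ = arcsin(p_z) ≈ -64.77°, λ = atan2(p_y, p_x) ≈ -48.72°.

≈ 65°S, 49°W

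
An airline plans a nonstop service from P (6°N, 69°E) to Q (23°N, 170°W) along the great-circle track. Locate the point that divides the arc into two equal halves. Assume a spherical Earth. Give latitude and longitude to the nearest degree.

≈ (28°N, 126°E)

From cos δ = sin φ₁ sin φ₂ + cos φ₁ cos φ₂ cos Δλ, the central angle is δ ≈ 2.016 rad (115.5°).
Interpolate at f = 1/2 with slerp weights a = sin((1−f)δ)/sin δ ≈ 0.937, b = sin(fδ)/sin δ ≈ 0.937.
p = a·p₁ + b·p₂ ≈ (-0.516, 0.720, 0.464); φ = arcsin(p_z) ≈ 27.65°, λ = atan2(p_y, p_x) ≈ 125.59°.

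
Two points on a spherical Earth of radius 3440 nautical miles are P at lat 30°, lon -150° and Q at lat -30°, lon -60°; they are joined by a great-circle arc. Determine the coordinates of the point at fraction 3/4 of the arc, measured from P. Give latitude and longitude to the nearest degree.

Convert each endpoint to a unit vector on the sphere (x = cos φ cos λ, y = cos φ sin λ, z = sin φ).
The central angle between the endpoints is δ = arccos(p₁·p₂) ≈ 1.823 rad (104.5°).
Interpolate at f = 3/4 with slerp weights a = sin((1−f)δ)/sin δ ≈ 0.455, b = sin(fδ)/sin δ ≈ 1.012.
p = a·p₁ + b·p₂ ≈ (0.097, -0.956, -0.278); φ = arcsin(p_z) ≈ -16.17°, λ = atan2(p_y, p_x) ≈ -84.20°.

≈ lat -16°, lon -84°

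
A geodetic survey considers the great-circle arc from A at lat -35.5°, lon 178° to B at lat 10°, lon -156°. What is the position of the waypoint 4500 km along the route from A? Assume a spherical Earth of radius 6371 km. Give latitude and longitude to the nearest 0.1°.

≈ lat 0.0°, lon -161.1°

Write both endpoints as unit vectors p₁, p₂ with components (cos φ cos λ, cos φ sin λ, sin φ).
The central angle between the endpoints is δ = arccos(p₁·p₂) ≈ 0.902 rad (51.7°). The total great-circle distance is δ·R ≈ 0.902 × 6371 ≈ 5749 km, so the target fraction is f = 4500/5749 ≈ 0.783.
Interpolate at f ≈ 0.783 with slerp weights a = sin((1−f)δ)/sin δ ≈ 0.248, b = sin(fδ)/sin δ ≈ 0.827.
p = a·p₁ + b·p₂ ≈ (-0.946, -0.324, -0.001); φ = arcsin(p_z) ≈ -0.03°, λ = atan2(p_y, p_x) ≈ -161.08°.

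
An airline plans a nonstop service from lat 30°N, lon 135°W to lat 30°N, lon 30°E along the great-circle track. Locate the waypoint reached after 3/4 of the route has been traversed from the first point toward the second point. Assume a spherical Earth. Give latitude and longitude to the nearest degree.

From cos δ = sin φ₁ sin φ₂ + cos φ₁ cos φ₂ cos Δλ, the central angle is δ ≈ 2.065 rad (118.3°).
Interpolate at f = 3/4 with slerp weights a = sin((1−f)δ)/sin δ ≈ 0.561, b = sin(fδ)/sin δ ≈ 1.136.
p = a·p₁ + b·p₂ ≈ (0.508, 0.148, 0.848); φ = arcsin(p_z) ≈ 58.02°, λ = atan2(p_y, p_x) ≈ 16.27°.

≈ lat 58°N, lon 16°E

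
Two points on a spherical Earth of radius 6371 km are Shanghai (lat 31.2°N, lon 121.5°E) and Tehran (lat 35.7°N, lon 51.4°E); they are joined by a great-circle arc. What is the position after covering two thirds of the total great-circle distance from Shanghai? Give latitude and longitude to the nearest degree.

≈ lat 39°N, lon 75°E

Write both endpoints as unit vectors p₁, p₂ with components (cos φ cos λ, cos φ sin λ, sin φ).
The central angle between the endpoints is δ = arccos(p₁·p₂) ≈ 1.002 rad (57.4°).
Interpolate at f = 2/3 with slerp weights a = sin((1−f)δ)/sin δ ≈ 0.389, b = sin(fδ)/sin δ ≈ 0.735.
p = a·p₁ + b·p₂ ≈ (0.199, 0.750, 0.631); φ = arcsin(p_z) ≈ 39.09°, λ = atan2(p_y, p_x) ≈ 75.18°.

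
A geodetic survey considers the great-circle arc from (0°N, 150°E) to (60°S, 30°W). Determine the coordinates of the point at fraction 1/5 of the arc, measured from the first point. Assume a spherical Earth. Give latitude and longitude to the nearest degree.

≈ (24°S, 150°E)

From cos δ = sin φ₁ sin φ₂ + cos φ₁ cos φ₂ cos Δλ, the central angle is δ ≈ 2.094 rad (120.0°).
Interpolate at f = 1/5 with slerp weights a = sin((1−f)δ)/sin δ ≈ 1.148, b = sin(fδ)/sin δ ≈ 0.470.
p = a·p₁ + b·p₂ ≈ (-0.791, 0.457, -0.407); φ = arcsin(p_z) ≈ -24.00°, λ = atan2(p_y, p_x) ≈ 150.00°.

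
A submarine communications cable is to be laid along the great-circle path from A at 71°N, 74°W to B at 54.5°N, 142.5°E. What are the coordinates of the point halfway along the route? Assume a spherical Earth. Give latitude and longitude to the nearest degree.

Write both endpoints as unit vectors p₁, p₂ with components (cos φ cos λ, cos φ sin λ, sin φ).
The central angle between the endpoints is δ = arccos(p₁·p₂) ≈ 0.905 rad (51.8°).
Interpolate at f = 1/2 with slerp weights a = sin((1−f)δ)/sin δ ≈ 0.556, b = sin(fδ)/sin δ ≈ 0.556.
p = a·p₁ + b·p₂ ≈ (-0.206, 0.023, 0.978); φ = arcsin(p_z) ≈ 78.03°, λ = atan2(p_y, p_x) ≈ 173.76°.

≈ 78°N, 174°E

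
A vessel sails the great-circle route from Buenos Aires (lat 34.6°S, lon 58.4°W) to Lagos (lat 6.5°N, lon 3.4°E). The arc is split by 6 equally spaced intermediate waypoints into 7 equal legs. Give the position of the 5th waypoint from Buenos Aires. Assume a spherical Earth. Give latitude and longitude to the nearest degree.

The haversine formula gives a central angle δ ≈ 1.243 rad (71.2°) between the endpoints.
Interpolate at f = 5/7 with slerp weights a = sin((1−f)δ)/sin δ ≈ 0.367, b = sin(fδ)/sin δ ≈ 0.819.
p = a·p₁ + b·p₂ ≈ (0.971, -0.209, -0.116); φ = arcsin(p_z) ≈ -6.65°, λ = atan2(p_y, p_x) ≈ -12.16°.

≈ lat 7°S, lon 12°W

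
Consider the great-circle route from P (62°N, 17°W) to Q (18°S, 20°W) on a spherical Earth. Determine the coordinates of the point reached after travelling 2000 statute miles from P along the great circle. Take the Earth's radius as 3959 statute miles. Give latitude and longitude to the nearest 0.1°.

The haversine formula gives a central angle δ ≈ 1.397 rad (80.0°) between the endpoints. The total great-circle distance is δ·R ≈ 1.397 × 3959 ≈ 5530 mi, so the target fraction is f = 2000/5530 ≈ 0.362.
Interpolate at f ≈ 0.362 with slerp weights a = sin((1−f)δ)/sin δ ≈ 0.790, b = sin(fδ)/sin δ ≈ 0.491.
p = a·p₁ + b·p₂ ≈ (0.794, -0.268, 0.546); φ = arcsin(p_z) ≈ 33.08°, λ = atan2(p_y, p_x) ≈ -18.67°.

≈ (33.1°N, 18.7°W)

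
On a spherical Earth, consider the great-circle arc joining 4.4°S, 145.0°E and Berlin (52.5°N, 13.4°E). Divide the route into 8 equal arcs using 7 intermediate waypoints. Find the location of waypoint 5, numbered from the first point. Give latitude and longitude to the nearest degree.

Write both endpoints as unit vectors p₁, p₂ with components (cos φ cos λ, cos φ sin λ, sin φ).
The central angle between the endpoints is δ = arccos(p₁·p₂) ≈ 2.053 rad (117.6°).
Interpolate at f = 5/8 with slerp weights a = sin((1−f)δ)/sin δ ≈ 0.786, b = sin(fδ)/sin δ ≈ 1.082.
p = a·p₁ + b·p₂ ≈ (-0.001, 0.602, 0.798); φ = arcsin(p_z) ≈ 52.98°, λ = atan2(p_y, p_x) ≈ 90.07°.

≈ 53°N, 90°E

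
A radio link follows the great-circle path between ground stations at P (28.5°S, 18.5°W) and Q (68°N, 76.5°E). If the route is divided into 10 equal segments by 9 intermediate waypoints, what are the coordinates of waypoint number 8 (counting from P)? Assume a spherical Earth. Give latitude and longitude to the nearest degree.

Convert each endpoint to a unit vector on the sphere (x = cos φ cos λ, y = cos φ sin λ, z = sin φ).
The central angle between the endpoints is δ = arccos(p₁·p₂) ≈ 2.061 rad (118.1°).
Interpolate at f = 8/10 with slerp weights a = sin((1−f)δ)/sin δ ≈ 0.454, b = sin(fδ)/sin δ ≈ 1.130.
p = a·p₁ + b·p₂ ≈ (0.477, 0.285, 0.831); φ = arcsin(p_z) ≈ 56.22°, λ = atan2(p_y, p_x) ≈ 30.84°.

≈ (56°N, 31°E)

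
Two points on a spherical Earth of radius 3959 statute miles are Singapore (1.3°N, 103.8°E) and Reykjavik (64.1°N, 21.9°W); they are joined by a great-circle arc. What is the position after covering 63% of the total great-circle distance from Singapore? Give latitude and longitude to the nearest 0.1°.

≈ 58.7°N, 64.1°E

From cos δ = sin φ₁ sin φ₂ + cos φ₁ cos φ₂ cos Δλ, the central angle is δ ≈ 1.807 rad (103.6°).
Interpolate at f = 0.63 with slerp weights a = sin((1−f)δ)/sin δ ≈ 0.638, b = sin(fδ)/sin δ ≈ 0.934.
p = a·p₁ + b·p₂ ≈ (0.226, 0.467, 0.855); φ = arcsin(p_z) ≈ 58.73°, λ = atan2(p_y, p_x) ≈ 64.13°.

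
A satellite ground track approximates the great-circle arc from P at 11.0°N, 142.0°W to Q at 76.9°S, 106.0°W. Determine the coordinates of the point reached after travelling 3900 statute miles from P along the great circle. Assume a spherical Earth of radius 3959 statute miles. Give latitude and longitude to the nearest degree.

Convert each endpoint to a unit vector on the sphere (x = cos φ cos λ, y = cos φ sin λ, z = sin φ).
The central angle between the endpoints is δ = arccos(p₁·p₂) ≈ 1.577 rad (90.3°). The total great-circle distance is δ·R ≈ 1.577 × 3959 ≈ 6242 mi, so the target fraction is f = 3900/6242 ≈ 0.625.
Interpolate at f ≈ 0.625 with slerp weights a = sin((1−f)δ)/sin δ ≈ 0.558, b = sin(fδ)/sin δ ≈ 0.833.
p = a·p₁ + b·p₂ ≈ (-0.483, -0.519, -0.705); φ = arcsin(p_z) ≈ -44.85°, λ = atan2(p_y, p_x) ≈ -132.99°.

≈ 45°S, 133°W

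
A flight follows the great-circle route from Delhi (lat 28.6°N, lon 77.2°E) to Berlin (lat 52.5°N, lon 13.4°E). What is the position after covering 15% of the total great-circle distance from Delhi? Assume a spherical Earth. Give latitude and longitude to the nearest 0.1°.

≈ lat 34.1°N, lon 70.7°E

The haversine formula gives a central angle δ ≈ 0.907 rad (52.0°) between the endpoints.
Interpolate at f = 0.15 with slerp weights a = sin((1−f)δ)/sin δ ≈ 0.885, b = sin(fδ)/sin δ ≈ 0.172.
p = a·p₁ + b·p₂ ≈ (0.274, 0.782, 0.560); φ = arcsin(p_z) ≈ 34.06°, λ = atan2(p_y, p_x) ≈ 70.68°.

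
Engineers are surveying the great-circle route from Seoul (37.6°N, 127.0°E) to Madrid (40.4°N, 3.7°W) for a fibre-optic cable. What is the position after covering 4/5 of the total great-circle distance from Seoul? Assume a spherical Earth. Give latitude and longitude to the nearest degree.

Write both endpoints as unit vectors p₁, p₂ with components (cos φ cos λ, cos φ sin λ, sin φ).
The central angle between the endpoints is δ = arccos(p₁·p₂) ≈ 1.569 rad (89.9°).
Interpolate at f = 4/5 with slerp weights a = sin((1−f)δ)/sin δ ≈ 0.309, b = sin(fδ)/sin δ ≈ 0.951.
p = a·p₁ + b·p₂ ≈ (0.575, 0.149, 0.804); φ = arcsin(p_z) ≈ 53.55°, λ = atan2(p_y, p_x) ≈ 14.48°.

≈ 54°N, 14°E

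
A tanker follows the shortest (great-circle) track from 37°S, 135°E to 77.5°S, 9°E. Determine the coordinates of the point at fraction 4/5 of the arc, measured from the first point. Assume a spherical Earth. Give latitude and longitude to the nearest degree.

≈ 80°S, 74°E

From cos δ = sin φ₁ sin φ₂ + cos φ₁ cos φ₂ cos Δλ, the central angle is δ ≈ 1.063 rad (60.9°).
Interpolate at f = 4/5 with slerp weights a = sin((1−f)δ)/sin δ ≈ 0.242, b = sin(fδ)/sin δ ≈ 0.860.
p = a·p₁ + b·p₂ ≈ (0.047, 0.166, -0.985); φ = arcsin(p_z) ≈ -80.09°, λ = atan2(p_y, p_x) ≈ 73.99°.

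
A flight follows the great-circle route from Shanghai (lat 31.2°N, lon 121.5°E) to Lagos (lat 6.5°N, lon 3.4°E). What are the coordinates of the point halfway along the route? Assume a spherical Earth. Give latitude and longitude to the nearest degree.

≈ lat 33°N, lon 55°E

Write both endpoints as unit vectors p₁, p₂ with components (cos φ cos λ, cos φ sin λ, sin φ).
The central angle between the endpoints is δ = arccos(p₁·p₂) ≈ 1.919 rad (110.0°).
Interpolate at f = 1/2 with slerp weights a = sin((1−f)δ)/sin δ ≈ 0.871, b = sin(fδ)/sin δ ≈ 0.871.
p = a·p₁ + b·p₂ ≈ (0.475, 0.687, 0.550); φ = arcsin(p_z) ≈ 33.37°, λ = atan2(p_y, p_x) ≈ 55.34°.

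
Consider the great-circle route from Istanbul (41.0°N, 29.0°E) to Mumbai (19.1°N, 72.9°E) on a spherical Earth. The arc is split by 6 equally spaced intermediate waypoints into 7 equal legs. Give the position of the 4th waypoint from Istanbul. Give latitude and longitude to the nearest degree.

The haversine formula gives a central angle δ ≈ 0.755 rad (43.2°) between the endpoints.
Interpolate at f = 4/7 with slerp weights a = sin((1−f)δ)/sin δ ≈ 0.464, b = sin(fδ)/sin δ ≈ 0.610.
p = a·p₁ + b·p₂ ≈ (0.476, 0.721, 0.504); φ = arcsin(p_z) ≈ 30.27°, λ = atan2(p_y, p_x) ≈ 56.57°.

≈ 30°N, 57°E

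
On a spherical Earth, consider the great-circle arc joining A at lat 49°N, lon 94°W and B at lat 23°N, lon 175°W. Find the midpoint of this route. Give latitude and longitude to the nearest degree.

Convert each endpoint to a unit vector on the sphere (x = cos φ cos λ, y = cos φ sin λ, z = sin φ).
The central angle between the endpoints is δ = arccos(p₁·p₂) ≈ 1.171 rad (67.1°).
Interpolate at f = 1/2 with slerp weights a = sin((1−f)δ)/sin δ ≈ 0.600, b = sin(fδ)/sin δ ≈ 0.600.
p = a·p₁ + b·p₂ ≈ (-0.578, -0.441, 0.687); φ = arcsin(p_z) ≈ 43.40°, λ = atan2(p_y, p_x) ≈ -142.65°.

≈ lat 43°N, lon 143°W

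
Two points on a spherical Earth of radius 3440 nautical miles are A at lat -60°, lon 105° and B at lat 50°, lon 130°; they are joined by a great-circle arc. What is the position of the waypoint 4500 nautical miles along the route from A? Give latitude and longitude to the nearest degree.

Write both endpoints as unit vectors p₁, p₂ with components (cos φ cos λ, cos φ sin λ, sin φ).
The central angle between the endpoints is δ = arccos(p₁·p₂) ≈ 1.952 rad (111.8°). The total great-circle distance is δ·R ≈ 1.952 × 3440 ≈ 6715 nmi, so the target fraction is f = 4500/6715 ≈ 0.670.
Interpolate at f ≈ 0.670 with slerp weights a = sin((1−f)δ)/sin δ ≈ 0.647, b = sin(fδ)/sin δ ≈ 1.040.
p = a·p₁ + b·p₂ ≈ (-0.514, 0.825, 0.237); φ = arcsin(p_z) ≈ 13.70°, λ = atan2(p_y, p_x) ≈ 121.91°.

≈ lat 14°, lon 122°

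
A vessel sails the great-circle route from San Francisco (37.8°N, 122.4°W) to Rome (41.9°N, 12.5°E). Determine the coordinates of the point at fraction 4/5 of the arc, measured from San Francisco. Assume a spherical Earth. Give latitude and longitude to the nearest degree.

Convert each endpoint to a unit vector on the sphere (x = cos φ cos λ, y = cos φ sin λ, z = sin φ).
The central angle between the endpoints is δ = arccos(p₁·p₂) ≈ 1.577 rad (90.3°).
Interpolate at f = 4/5 with slerp weights a = sin((1−f)δ)/sin δ ≈ 0.310, b = sin(fδ)/sin δ ≈ 0.953.
p = a·p₁ + b·p₂ ≈ (0.561, -0.053, 0.826); φ = arcsin(p_z) ≈ 55.71°, λ = atan2(p_y, p_x) ≈ -5.44°.

≈ 56°N, 5°W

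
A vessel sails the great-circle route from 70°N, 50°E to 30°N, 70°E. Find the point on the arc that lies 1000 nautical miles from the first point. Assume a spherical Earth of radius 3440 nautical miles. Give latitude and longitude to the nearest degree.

The haversine formula gives a central angle δ ≈ 0.725 rad (41.6°) between the endpoints. The total great-circle distance is δ·R ≈ 0.725 × 3440 ≈ 2496 nmi, so the target fraction is f = 1000/2496 ≈ 0.401.
Interpolate at f ≈ 0.401 with slerp weights a = sin((1−f)δ)/sin δ ≈ 0.635, b = sin(fδ)/sin δ ≈ 0.432.
p = a·p₁ + b·p₂ ≈ (0.268, 0.518, 0.813); φ = arcsin(p_z) ≈ 54.35°, λ = atan2(p_y, p_x) ≈ 62.68°.

≈ 54°N, 63°E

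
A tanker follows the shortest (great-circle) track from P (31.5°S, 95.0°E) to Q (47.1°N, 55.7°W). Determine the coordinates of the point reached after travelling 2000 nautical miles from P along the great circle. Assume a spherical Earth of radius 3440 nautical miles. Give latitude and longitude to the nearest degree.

The haversine formula gives a central angle δ ≈ 2.666 rad (152.7°) between the endpoints. The total great-circle distance is δ·R ≈ 2.666 × 3440 ≈ 9170 nmi, so the target fraction is f = 2000/9170 ≈ 0.218.
Interpolate at f ≈ 0.218 with slerp weights a = sin((1−f)δ)/sin δ ≈ 1.901, b = sin(fδ)/sin δ ≈ 1.199.
p = a·p₁ + b·p₂ ≈ (0.319, 0.941, -0.115); φ = arcsin(p_z) ≈ -6.62°, λ = atan2(p_y, p_x) ≈ 71.29°.

≈ (7°S, 71°E)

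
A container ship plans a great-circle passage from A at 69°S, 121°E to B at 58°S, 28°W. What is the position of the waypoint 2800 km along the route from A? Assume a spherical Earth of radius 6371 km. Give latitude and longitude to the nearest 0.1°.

From cos δ = sin φ₁ sin φ₂ + cos φ₁ cos φ₂ cos Δλ, the central angle is δ ≈ 0.891 rad (51.0°). The total great-circle distance is δ·R ≈ 0.891 × 6371 ≈ 5674 km, so the target fraction is f = 2800/5674 ≈ 0.493.
Interpolate at f ≈ 0.493 with slerp weights a = sin((1−f)δ)/sin δ ≈ 0.561, b = sin(fδ)/sin δ ≈ 0.547.
p = a·p₁ + b·p₂ ≈ (0.153, 0.036, -0.988); φ = arcsin(p_z) ≈ -80.98°, λ = atan2(p_y, p_x) ≈ 13.31°.

≈ 81.0°S, 13.3°E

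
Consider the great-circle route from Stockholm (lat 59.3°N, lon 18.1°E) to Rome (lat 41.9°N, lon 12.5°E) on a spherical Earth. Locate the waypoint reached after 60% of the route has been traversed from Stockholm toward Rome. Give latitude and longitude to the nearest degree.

Convert each endpoint to a unit vector on the sphere (x = cos φ cos λ, y = cos φ sin λ, z = sin φ).
The central angle between the endpoints is δ = arccos(p₁·p₂) ≈ 0.310 rad (17.7°).
Interpolate at f = 0.60 with slerp weights a = sin((1−f)δ)/sin δ ≈ 0.405, b = sin(fδ)/sin δ ≈ 0.606.
p = a·p₁ + b·p₂ ≈ (0.637, 0.162, 0.753); φ = arcsin(p_z) ≈ 48.89°, λ = atan2(p_y, p_x) ≈ 14.26°.

≈ lat 49°N, lon 14°E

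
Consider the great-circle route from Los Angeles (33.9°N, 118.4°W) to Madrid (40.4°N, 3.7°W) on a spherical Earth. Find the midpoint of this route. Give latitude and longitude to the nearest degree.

Write both endpoints as unit vectors p₁, p₂ with components (cos φ cos λ, cos φ sin λ, sin φ).
The central angle between the endpoints is δ = arccos(p₁·p₂) ≈ 1.473 rad (84.4°).
Interpolate at f = 1/2 with slerp weights a = sin((1−f)δ)/sin δ ≈ 0.675, b = sin(fδ)/sin δ ≈ 0.675.
p = a·p₁ + b·p₂ ≈ (0.246, -0.526, 0.814); φ = arcsin(p_z) ≈ 54.49°, λ = atan2(p_y, p_x) ≈ -64.89°.

≈ 54°N, 65°W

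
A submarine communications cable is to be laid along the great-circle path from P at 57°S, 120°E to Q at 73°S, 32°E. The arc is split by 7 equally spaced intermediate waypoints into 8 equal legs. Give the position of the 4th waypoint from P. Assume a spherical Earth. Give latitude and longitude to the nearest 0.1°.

≈ 70.7°S, 92.2°E

The haversine formula gives a central angle δ ≈ 0.631 rad (36.1°) between the endpoints.
Interpolate at f = 4/8 with slerp weights a = sin((1−f)δ)/sin δ ≈ 0.526, b = sin(fδ)/sin δ ≈ 0.526.
p = a·p₁ + b·p₂ ≈ (-0.013, 0.330, -0.944); φ = arcsin(p_z) ≈ -70.74°, λ = atan2(p_y, p_x) ≈ 92.23°.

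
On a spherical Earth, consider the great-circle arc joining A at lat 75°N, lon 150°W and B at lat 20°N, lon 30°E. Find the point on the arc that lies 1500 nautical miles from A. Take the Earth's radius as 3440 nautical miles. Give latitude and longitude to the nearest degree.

Write both endpoints as unit vectors p₁, p₂ with components (cos φ cos λ, cos φ sin λ, sin φ).
The central angle between the endpoints is δ = arccos(p₁·p₂) ≈ 1.484 rad (85.0°). The total great-circle distance is δ·R ≈ 1.484 × 3440 ≈ 5103 nmi, so the target fraction is f = 1500/5103 ≈ 0.294.
Interpolate at f ≈ 0.294 with slerp weights a = sin((1−f)δ)/sin δ ≈ 0.869, b = sin(fδ)/sin δ ≈ 0.424.
p = a·p₁ + b·p₂ ≈ (0.150, 0.087, 0.985); φ = arcsin(p_z) ≈ 80.02°, λ = atan2(p_y, p_x) ≈ 30.00°.

≈ lat 80°N, lon 30°E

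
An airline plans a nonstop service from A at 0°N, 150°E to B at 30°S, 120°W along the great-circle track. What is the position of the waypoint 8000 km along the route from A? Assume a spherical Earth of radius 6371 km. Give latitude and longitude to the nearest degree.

Convert each endpoint to a unit vector on the sphere (x = cos φ cos λ, y = cos φ sin λ, z = sin φ).
The central angle between the endpoints is δ = arccos(p₁·p₂) ≈ 1.571 rad (90.0°). The total great-circle distance is δ·R ≈ 1.571 × 6371 ≈ 10008 km, so the target fraction is f = 8000/10008 ≈ 0.799.
Interpolate at f ≈ 0.799 with slerp weights a = sin((1−f)δ)/sin δ ≈ 0.310, b = sin(fδ)/sin δ ≈ 0.951.
p = a·p₁ + b·p₂ ≈ (-0.680, -0.558, -0.475); φ = arcsin(p_z) ≈ -28.38°, λ = atan2(p_y, p_x) ≈ -140.63°.

≈ 28°S, 141°W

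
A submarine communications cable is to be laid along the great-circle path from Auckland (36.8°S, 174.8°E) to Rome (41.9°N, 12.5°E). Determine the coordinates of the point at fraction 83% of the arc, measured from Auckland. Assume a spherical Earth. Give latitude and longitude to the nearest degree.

Convert each endpoint to a unit vector on the sphere (x = cos φ cos λ, y = cos φ sin λ, z = sin φ).
The central angle between the endpoints is δ = arccos(p₁·p₂) ≈ 2.887 rad (165.4°).
Interpolate at f = 0.83 with slerp weights a = sin((1−f)δ)/sin δ ≈ 1.873, b = sin(fδ)/sin δ ≈ 2.695.
p = a·p₁ + b·p₂ ≈ (0.465, 0.570, 0.678); φ = arcsin(p_z) ≈ 42.66°, λ = atan2(p_y, p_x) ≈ 50.83°.

≈ 43°N, 51°E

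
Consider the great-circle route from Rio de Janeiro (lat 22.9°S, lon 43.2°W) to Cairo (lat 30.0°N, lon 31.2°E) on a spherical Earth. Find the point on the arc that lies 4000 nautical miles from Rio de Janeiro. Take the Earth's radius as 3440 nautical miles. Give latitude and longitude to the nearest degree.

≈ lat 18°N, lon 11°E

Convert each endpoint to a unit vector on the sphere (x = cos φ cos λ, y = cos φ sin λ, z = sin φ).
The central angle between the endpoints is δ = arccos(p₁·p₂) ≈ 1.551 rad (88.9°). The total great-circle distance is δ·R ≈ 1.551 × 3440 ≈ 5335 nmi, so the target fraction is f = 4000/5335 ≈ 0.750.
Interpolate at f ≈ 0.750 with slerp weights a = sin((1−f)δ)/sin δ ≈ 0.378, b = sin(fδ)/sin δ ≈ 0.918.
p = a·p₁ + b·p₂ ≈ (0.934, 0.173, 0.312); φ = arcsin(p_z) ≈ 18.17°, λ = atan2(p_y, p_x) ≈ 10.51°.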